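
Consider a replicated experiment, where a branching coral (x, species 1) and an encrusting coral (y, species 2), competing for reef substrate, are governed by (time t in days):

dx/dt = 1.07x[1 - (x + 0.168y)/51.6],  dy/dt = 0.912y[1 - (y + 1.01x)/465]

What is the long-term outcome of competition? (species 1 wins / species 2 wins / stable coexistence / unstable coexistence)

species 2 excludes species 1

Compare the nullcline intercepts: K1/α12 = 51.6/0.168 = 307 < K2 = 465; K2/α21 = 465/1.01 = 460 > K1 = 51.6.
Since the inequalities point opposite ways, species 2 can invade but species 1 cannot.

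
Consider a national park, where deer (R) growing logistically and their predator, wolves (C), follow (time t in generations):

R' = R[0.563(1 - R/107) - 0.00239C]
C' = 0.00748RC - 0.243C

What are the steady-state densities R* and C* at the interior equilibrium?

From dC/dt = 0 with C > 0: 0.00748R* = 0.243, so R* = 32.5.
Substitute into dR/dt = 0: 0.563(1 - 32.5/107) = 0.00239C*.
The bracket is 0.696, giving C* = 0.392/0.00239 = 164.

R* ≈ 32.5, C* ≈ 164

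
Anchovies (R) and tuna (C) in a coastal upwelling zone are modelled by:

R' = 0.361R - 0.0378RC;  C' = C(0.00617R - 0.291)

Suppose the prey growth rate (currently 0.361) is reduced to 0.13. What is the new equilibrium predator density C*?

At the interior fixed point, setting dR/dt = 0 with R > 0 fixes C* = (prey growth rate)/(RC coefficient) — independent of the other coefficients.
With the change, C* = 0.13/0.0378 = 3.44; it falls from 9.55.

C* ≈ 3.44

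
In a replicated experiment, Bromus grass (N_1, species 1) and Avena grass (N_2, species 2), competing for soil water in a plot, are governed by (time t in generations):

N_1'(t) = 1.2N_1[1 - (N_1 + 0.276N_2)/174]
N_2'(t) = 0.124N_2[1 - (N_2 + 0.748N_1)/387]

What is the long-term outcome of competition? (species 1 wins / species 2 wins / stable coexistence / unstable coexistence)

stable coexistence

Compare the nullcline intercepts: K1/α12 = 174/0.276 = 630 > K2 = 387; K2/α21 = 387/0.748 = 517 > K1 = 174.
Since both inequalities hold, each species can invade when rare, so the interior equilibrium is stable.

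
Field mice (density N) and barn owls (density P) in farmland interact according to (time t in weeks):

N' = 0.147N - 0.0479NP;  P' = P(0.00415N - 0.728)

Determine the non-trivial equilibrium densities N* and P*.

Set dP/dt = 0 with P > 0: 0.00415N - 0.728 = 0, so N* = 0.728/0.00415 = 175.
Set dN/dt = 0 with N > 0: 0.147 - 0.0479P = 0, so P* = 0.147/0.0479 = 3.07.

N* ≈ 175, P* ≈ 3.07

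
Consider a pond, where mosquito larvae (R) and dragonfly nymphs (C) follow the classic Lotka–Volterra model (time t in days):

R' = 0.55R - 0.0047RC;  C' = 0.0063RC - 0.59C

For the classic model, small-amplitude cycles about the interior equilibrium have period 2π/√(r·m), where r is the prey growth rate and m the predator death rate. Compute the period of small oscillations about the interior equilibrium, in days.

T ≈ 11 days

Here r = 0.55 and m = 0.59, so r·m = 0.325.
ω = √0.325 = 0.57 per day, hence T = 2π/ω ≈ 11 days.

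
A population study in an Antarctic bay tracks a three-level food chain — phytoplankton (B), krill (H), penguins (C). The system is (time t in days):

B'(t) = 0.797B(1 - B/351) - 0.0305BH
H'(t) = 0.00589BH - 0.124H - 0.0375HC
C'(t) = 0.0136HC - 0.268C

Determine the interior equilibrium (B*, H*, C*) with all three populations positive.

From dC/dt = 0: 0.0136H* = 0.268, so H* = 19.7.
From dB/dt = 0: 0.797(1 - B*/351) = 0.0305·19.7, giving B* = 351·(1 - 0.754) = 86.3.
From dH/dt = 0: 0.00589·86.3 - 0.124 = 0.0375C*, so C* = 0.384/0.0375 = 10.2.

B* ≈ 86.3, H* ≈ 19.7, C* ≈ 10.2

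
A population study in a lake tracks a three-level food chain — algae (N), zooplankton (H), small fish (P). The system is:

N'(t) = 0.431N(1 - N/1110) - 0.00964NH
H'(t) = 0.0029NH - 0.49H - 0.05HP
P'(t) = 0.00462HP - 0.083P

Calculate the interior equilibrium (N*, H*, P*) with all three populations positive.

N* ≈ 664, H* ≈ 18, P* ≈ 28.7

From dP/dt = 0: 0.00462H* = 0.083, so H* = 18.
From dN/dt = 0: 0.431(1 - N*/1110) = 0.00964·18, giving N* = 1110·(1 - 0.402) = 664.
From dH/dt = 0: 0.0029·664 - 0.49 = 0.05P*, so P* = 1.44/0.05 = 28.7.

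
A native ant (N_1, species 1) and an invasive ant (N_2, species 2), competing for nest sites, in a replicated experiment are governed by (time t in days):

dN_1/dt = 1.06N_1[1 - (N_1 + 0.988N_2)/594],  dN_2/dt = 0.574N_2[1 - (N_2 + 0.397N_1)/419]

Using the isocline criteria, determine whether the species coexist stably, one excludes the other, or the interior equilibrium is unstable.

stable coexistence

Compare the nullcline intercepts: K1/α12 = 594/0.988 = 601 > K2 = 419; K2/α21 = 419/0.397 = 1060 > K1 = 594.
Since both inequalities hold, each species can invade when rare, so the interior equilibrium is stable.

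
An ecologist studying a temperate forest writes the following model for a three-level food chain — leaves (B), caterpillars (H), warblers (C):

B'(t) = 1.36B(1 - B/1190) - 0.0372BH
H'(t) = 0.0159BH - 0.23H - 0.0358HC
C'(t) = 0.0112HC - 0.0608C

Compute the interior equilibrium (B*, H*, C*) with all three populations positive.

B* ≈ 1010, H* ≈ 5.43, C* ≈ 444

From dC/dt = 0: 0.0112H* = 0.0608, so H* = 5.43.
From dB/dt = 0: 1.36(1 - B*/1190) = 0.0372·5.43, giving B* = 1190·(1 - 0.148) = 1010.
From dH/dt = 0: 0.0159·1010 - 0.23 = 0.0358C*, so C* = 15.9/0.0358 = 444.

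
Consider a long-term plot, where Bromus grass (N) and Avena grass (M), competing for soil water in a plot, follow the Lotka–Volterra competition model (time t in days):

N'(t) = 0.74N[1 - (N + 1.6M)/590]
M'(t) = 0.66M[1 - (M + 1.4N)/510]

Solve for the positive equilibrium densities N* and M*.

Setting both brackets to zero gives the nullclines N + 1.6M = 590 and 1.4N + M = 510.
Substituting M = 510 - 1.4N into the first: N(1 - 1.6·1.4) = 590 - 1.6·510.
So N* = -226/-1.24 = 182, and then M* = 510 - 1.4·182 = 255.

N* ≈ 182, M* ≈ 255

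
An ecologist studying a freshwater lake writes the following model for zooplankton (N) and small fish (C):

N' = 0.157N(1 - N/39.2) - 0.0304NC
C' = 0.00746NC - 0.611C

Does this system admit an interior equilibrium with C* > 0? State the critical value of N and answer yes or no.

The predator equation gives dC/dt > 0 only when N > 0.611/0.00746 = 81.9.
Without the predator, N → K = 39.2. Since 39.2 < 81.9, the predator cannot invade.

Threshold N = 81.9; K < 81.9, so no, the predator goes extinct.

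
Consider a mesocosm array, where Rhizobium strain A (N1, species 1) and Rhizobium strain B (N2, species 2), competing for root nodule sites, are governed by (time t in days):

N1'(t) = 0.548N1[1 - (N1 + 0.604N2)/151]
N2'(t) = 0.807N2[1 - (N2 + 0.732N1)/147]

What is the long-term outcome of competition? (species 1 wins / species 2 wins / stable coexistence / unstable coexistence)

stable coexistence

Compare the nullcline intercepts: K1/α12 = 151/0.604 = 250 > K2 = 147; K2/α21 = 147/0.732 = 201 > K1 = 151.
Since both inequalities hold, each species can invade when rare, so the interior equilibrium is stable.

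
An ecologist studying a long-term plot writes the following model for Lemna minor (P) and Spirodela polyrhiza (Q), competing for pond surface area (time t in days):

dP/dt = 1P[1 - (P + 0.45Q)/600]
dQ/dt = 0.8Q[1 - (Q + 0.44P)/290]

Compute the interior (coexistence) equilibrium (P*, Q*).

P* ≈ 585, Q* ≈ 32.4

Setting both brackets to zero gives the nullclines P + 0.45Q = 600 and 0.44P + Q = 290.
Substituting Q = 290 - 0.44P into the first: P(1 - 0.45·0.44) = 600 - 0.45·290.
So P* = 470/0.802 = 585, and then Q* = 290 - 0.44·585 = 32.4.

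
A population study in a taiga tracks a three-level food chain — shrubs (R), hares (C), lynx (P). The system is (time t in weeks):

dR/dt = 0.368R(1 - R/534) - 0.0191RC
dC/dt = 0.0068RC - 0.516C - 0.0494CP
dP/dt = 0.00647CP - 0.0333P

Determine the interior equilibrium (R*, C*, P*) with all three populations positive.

From dP/dt = 0: 0.00647C* = 0.0333, so C* = 5.15.
From dR/dt = 0: 0.368(1 - R*/534) = 0.0191·5.15, giving R* = 534·(1 - 0.267) = 391.
From dC/dt = 0: 0.0068·391 - 0.516 = 0.0494P*, so P* = 2.15/0.0494 = 43.4.

R* ≈ 391, C* ≈ 5.15, P* ≈ 43.4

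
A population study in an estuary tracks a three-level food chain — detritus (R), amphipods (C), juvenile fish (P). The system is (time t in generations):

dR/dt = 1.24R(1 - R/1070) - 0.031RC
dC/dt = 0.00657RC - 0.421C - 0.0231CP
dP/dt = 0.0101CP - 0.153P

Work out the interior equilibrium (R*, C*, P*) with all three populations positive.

R* ≈ 665, C* ≈ 15.1, P* ≈ 171

From dP/dt = 0: 0.0101C* = 0.153, so C* = 15.1.
From dR/dt = 0: 1.24(1 - R*/1070) = 0.031·15.1, giving R* = 1070·(1 - 0.379) = 665.
From dC/dt = 0: 0.00657·665 - 0.421 = 0.0231P*, so P* = 3.95/0.0231 = 171.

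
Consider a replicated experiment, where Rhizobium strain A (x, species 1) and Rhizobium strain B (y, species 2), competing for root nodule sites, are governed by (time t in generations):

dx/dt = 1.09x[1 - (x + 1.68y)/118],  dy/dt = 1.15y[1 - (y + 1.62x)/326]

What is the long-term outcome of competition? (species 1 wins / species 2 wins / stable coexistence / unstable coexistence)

Compare the nullcline intercepts: K1/α12 = 118/1.68 = 70.2 < K2 = 326; K2/α21 = 326/1.62 = 201 > K1 = 118.
Since the inequalities point opposite ways, species 2 can invade but species 1 cannot.

species 2 excludes species 1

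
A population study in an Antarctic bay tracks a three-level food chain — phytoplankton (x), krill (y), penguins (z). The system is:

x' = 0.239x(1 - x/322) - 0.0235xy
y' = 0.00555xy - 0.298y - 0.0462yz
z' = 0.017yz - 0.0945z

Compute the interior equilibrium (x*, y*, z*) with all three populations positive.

x* ≈ 146, y* ≈ 5.56, z* ≈ 11.1

From dz/dt = 0: 0.017y* = 0.0945, so y* = 5.56.
From dx/dt = 0: 0.239(1 - x*/322) = 0.0235·5.56, giving x* = 322·(1 - 0.547) = 146.
From dy/dt = 0: 0.00555·146 - 0.298 = 0.0462z*, so z* = 0.512/0.0462 = 11.1.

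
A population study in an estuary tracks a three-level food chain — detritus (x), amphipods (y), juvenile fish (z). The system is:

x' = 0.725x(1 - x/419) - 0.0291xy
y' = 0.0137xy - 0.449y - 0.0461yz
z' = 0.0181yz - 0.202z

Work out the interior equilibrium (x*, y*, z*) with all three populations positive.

From dz/dt = 0: 0.0181y* = 0.202, so y* = 11.2.
From dx/dt = 0: 0.725(1 - x*/419) = 0.0291·11.2, giving x* = 419·(1 - 0.448) = 231.
From dy/dt = 0: 0.0137·231 - 0.449 = 0.0461z*, so z* = 2.72/0.0461 = 59.

x* ≈ 231, y* ≈ 11.2, z* ≈ 59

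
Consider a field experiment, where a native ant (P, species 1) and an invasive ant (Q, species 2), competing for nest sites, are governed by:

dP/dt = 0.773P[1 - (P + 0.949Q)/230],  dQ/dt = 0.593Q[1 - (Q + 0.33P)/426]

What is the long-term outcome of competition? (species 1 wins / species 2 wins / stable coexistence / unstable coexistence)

Compare the nullcline intercepts: K1/α12 = 230/0.949 = 242 < K2 = 426; K2/α21 = 426/0.33 = 1290 > K1 = 230.
Since the inequalities point opposite ways, species 2 can invade but species 1 cannot.

species 2 excludes species 1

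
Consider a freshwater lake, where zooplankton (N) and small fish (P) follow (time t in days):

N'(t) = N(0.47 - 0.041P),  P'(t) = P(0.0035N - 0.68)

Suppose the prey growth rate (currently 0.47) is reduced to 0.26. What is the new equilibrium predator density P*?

P* ≈ 6.34

At the interior fixed point, setting dN/dt = 0 with N > 0 fixes P* = (prey growth rate)/(NP coefficient) — independent of the other coefficients.
With the change, P* = 0.26/0.041 = 6.34; it falls from 11.5.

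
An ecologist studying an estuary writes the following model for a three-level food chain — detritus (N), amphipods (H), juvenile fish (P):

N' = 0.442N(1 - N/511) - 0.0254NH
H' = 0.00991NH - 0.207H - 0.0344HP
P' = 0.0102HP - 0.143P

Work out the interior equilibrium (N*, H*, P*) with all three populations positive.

From dP/dt = 0: 0.0102H* = 0.143, so H* = 14.
From dN/dt = 0: 0.442(1 - N*/511) = 0.0254·14, giving N* = 511·(1 - 0.806) = 99.3.
From dH/dt = 0: 0.00991·99.3 - 0.207 = 0.0344P*, so P* = 0.777/0.0344 = 22.6.

N* ≈ 99.3, H* ≈ 14, P* ≈ 22.6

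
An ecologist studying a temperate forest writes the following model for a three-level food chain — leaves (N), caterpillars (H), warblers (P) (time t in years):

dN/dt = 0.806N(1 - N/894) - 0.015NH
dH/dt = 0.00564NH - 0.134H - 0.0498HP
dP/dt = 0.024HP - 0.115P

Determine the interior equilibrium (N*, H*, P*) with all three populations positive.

N* ≈ 814, H* ≈ 4.79, P* ≈ 89.5

From dP/dt = 0: 0.024H* = 0.115, so H* = 4.79.
From dN/dt = 0: 0.806(1 - N*/894) = 0.015·4.79, giving N* = 894·(1 - 0.0892) = 814.
From dH/dt = 0: 0.00564·814 - 0.134 = 0.0498P*, so P* = 4.46/0.0498 = 89.5.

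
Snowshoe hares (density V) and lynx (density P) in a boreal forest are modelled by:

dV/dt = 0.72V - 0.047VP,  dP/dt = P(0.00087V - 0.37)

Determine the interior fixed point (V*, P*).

Set dP/dt = 0 with P > 0: 0.00087V - 0.37 = 0, so V* = 0.37/0.00087 = 425.
Set dV/dt = 0 with V > 0: 0.72 - 0.047P = 0, so P* = 0.72/0.047 = 15.3.

V* ≈ 425, P* ≈ 15.3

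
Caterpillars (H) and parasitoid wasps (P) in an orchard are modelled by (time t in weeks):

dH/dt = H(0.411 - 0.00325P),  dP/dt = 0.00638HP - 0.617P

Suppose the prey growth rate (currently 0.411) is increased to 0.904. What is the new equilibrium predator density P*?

P* ≈ 278

At the interior fixed point, setting dH/dt = 0 with H > 0 fixes P* = (prey growth rate)/(HP coefficient) — independent of the other coefficients.
With the change, P* = 0.904/0.00325 = 278; it rises from 126.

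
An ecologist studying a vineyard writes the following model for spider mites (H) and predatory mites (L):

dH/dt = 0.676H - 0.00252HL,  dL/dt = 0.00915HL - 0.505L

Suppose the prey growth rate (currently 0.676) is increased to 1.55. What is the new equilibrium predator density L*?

L* ≈ 615

At the interior fixed point, setting dH/dt = 0 with H > 0 fixes L* = (prey growth rate)/(HL coefficient) — independent of the other coefficients.
With the change, L* = 1.55/0.00252 = 615; it rises from 268.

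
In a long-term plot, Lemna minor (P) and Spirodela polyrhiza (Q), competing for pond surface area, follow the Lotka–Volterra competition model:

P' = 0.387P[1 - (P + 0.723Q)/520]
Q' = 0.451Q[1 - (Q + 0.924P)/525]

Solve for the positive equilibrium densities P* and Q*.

P* ≈ 423, Q* ≈ 134

Setting both brackets to zero gives the nullclines P + 0.723Q = 520 and 0.924P + Q = 525.
Substituting Q = 525 - 0.924P into the first: P(1 - 0.723·0.924) = 520 - 0.723·525.
So P* = 140/0.332 = 423, and then Q* = 525 - 0.924·423 = 134.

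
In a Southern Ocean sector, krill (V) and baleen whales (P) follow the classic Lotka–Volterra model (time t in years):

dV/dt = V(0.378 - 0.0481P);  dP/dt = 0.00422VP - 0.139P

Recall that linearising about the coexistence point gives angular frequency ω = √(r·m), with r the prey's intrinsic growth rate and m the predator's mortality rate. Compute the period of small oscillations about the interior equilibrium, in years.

Here r = 0.378 and m = 0.139, so r·m = 0.0525.
ω = √0.0525 = 0.229 per year, hence T = 2π/ω ≈ 27.4 years.

T ≈ 27.4 years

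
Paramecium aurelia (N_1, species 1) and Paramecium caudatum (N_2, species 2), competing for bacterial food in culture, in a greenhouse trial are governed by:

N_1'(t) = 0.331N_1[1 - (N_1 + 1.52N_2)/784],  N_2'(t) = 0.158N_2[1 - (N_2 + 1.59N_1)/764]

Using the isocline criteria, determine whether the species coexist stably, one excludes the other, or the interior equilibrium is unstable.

unstable coexistence (outcome depends on initial conditions)

Compare the nullcline intercepts: K1/α12 = 784/1.52 = 516 < K2 = 764; K2/α21 = 764/1.59 = 481 < K1 = 784.
Since both are reversed, neither can invade when rare; the interior point is a saddle.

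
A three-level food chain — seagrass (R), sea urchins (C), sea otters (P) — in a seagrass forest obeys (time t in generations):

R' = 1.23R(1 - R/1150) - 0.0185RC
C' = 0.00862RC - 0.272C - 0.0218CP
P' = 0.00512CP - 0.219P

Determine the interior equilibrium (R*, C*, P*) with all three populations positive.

From dP/dt = 0: 0.00512C* = 0.219, so C* = 42.8.
From dR/dt = 0: 1.23(1 - R*/1150) = 0.0185·42.8, giving R* = 1150·(1 - 0.643) = 410.
From dC/dt = 0: 0.00862·410 - 0.272 = 0.0218P*, so P* = 3.26/0.0218 = 150.

R* ≈ 410, C* ≈ 42.8, P* ≈ 150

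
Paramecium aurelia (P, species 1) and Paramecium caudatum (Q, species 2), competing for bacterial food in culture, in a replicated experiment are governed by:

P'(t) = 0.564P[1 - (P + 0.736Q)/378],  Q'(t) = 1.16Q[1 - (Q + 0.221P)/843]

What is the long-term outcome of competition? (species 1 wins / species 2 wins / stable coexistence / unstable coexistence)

Compare the nullcline intercepts: K1/α12 = 378/0.736 = 514 < K2 = 843; K2/α21 = 843/0.221 = 3810 > K1 = 378.
Since the inequalities point opposite ways, species 2 can invade but species 1 cannot.

species 2 excludes species 1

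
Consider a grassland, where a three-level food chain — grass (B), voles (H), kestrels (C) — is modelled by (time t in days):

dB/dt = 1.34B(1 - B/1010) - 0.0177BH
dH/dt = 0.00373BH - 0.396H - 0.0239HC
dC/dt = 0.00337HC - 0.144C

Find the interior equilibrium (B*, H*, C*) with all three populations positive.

From dC/dt = 0: 0.00337H* = 0.144, so H* = 42.7.
From dB/dt = 0: 1.34(1 - B*/1010) = 0.0177·42.7, giving B* = 1010·(1 - 0.564) = 440.
From dH/dt = 0: 0.00373·440 - 0.396 = 0.0239C*, so C* = 1.24/0.0239 = 52.1.

B* ≈ 440, H* ≈ 42.7, C* ≈ 52.1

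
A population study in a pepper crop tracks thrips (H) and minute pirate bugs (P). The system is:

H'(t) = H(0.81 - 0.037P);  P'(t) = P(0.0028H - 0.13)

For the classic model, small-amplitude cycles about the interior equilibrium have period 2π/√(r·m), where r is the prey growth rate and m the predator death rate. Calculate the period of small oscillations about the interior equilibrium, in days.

T ≈ 19.4 days

Here r = 0.81 and m = 0.13, so r·m = 0.105.
ω = √0.105 = 0.324 per day, hence T = 2π/ω ≈ 19.4 days.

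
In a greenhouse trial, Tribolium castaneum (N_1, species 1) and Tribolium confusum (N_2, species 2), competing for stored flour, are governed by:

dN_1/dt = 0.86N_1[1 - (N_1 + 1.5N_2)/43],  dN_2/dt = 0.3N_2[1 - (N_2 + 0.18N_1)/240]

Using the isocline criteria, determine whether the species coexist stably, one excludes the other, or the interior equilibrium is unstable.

species 2 excludes species 1

Compare the nullcline intercepts: K1/α12 = 43/1.5 = 28.7 < K2 = 240; K2/α21 = 240/0.18 = 1330 > K1 = 43.
Since the inequalities point opposite ways, species 2 can invade but species 1 cannot.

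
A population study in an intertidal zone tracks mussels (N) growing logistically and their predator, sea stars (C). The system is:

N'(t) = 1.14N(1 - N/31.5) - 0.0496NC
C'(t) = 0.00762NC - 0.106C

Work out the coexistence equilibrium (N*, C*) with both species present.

N* ≈ 13.9, C* ≈ 12.8

From dC/dt = 0 with C > 0: 0.00762N* = 0.106, so N* = 13.9.
Substitute into dN/dt = 0: 1.14(1 - 13.9/31.5) = 0.0496C*.
The bracket is 0.558, giving C* = 0.637/0.0496 = 12.8.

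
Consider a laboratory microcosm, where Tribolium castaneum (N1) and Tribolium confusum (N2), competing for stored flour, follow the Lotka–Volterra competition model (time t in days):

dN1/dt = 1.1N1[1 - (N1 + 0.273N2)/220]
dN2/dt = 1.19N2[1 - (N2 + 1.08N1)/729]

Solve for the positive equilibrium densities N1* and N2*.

Setting both brackets to zero gives the nullclines N1 + 0.273N2 = 220 and 1.08N1 + N2 = 729.
Substituting N2 = 729 - 1.08N1 into the first: N1(1 - 0.273·1.08) = 220 - 0.273·729.
So N1* = 21/0.705 = 29.8, and then N2* = 729 - 1.08·29.8 = 697.

N1* ≈ 29.8, N2* ≈ 697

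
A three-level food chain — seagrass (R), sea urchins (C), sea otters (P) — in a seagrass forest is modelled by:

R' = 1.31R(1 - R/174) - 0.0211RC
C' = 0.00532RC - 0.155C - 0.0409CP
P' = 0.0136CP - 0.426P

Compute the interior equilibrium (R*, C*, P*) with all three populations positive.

R* ≈ 86.2, C* ≈ 31.3, P* ≈ 7.42

From dP/dt = 0: 0.0136C* = 0.426, so C* = 31.3.
From dR/dt = 0: 1.31(1 - R*/174) = 0.0211·31.3, giving R* = 174·(1 - 0.505) = 86.2.
From dC/dt = 0: 0.00532·86.2 - 0.155 = 0.0409P*, so P* = 0.304/0.0409 = 7.42.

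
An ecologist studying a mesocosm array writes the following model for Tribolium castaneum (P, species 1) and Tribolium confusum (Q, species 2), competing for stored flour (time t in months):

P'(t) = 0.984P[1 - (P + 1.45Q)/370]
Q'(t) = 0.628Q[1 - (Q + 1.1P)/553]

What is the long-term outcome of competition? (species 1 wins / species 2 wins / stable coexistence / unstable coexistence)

species 2 excludes species 1

Compare the nullcline intercepts: K1/α12 = 370/1.45 = 255 < K2 = 553; K2/α21 = 553/1.1 = 503 > K1 = 370.
Since the inequalities point opposite ways, species 2 can invade but species 1 cannot.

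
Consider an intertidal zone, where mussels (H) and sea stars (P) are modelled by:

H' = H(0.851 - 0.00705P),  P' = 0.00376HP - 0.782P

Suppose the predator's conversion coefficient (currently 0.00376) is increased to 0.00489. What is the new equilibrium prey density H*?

H* ≈ 160

At the interior fixed point, setting dP/dt = 0 with P > 0 fixes H* = (predator death rate)/(HP coefficient) — independent of the other coefficients.
With the change, H* = 0.782/0.00489 = 160; it falls from 208.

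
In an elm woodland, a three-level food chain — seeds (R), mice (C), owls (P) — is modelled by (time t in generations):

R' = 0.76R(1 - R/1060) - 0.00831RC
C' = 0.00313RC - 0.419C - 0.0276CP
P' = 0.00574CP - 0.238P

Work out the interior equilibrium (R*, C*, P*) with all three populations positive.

From dP/dt = 0: 0.00574C* = 0.238, so C* = 41.5.
From dR/dt = 0: 0.76(1 - R*/1060) = 0.00831·41.5, giving R* = 1060·(1 - 0.453) = 579.
From dC/dt = 0: 0.00313·579 - 0.419 = 0.0276P*, so P* = 1.39/0.0276 = 50.5.

R* ≈ 579, C* ≈ 41.5, P* ≈ 50.5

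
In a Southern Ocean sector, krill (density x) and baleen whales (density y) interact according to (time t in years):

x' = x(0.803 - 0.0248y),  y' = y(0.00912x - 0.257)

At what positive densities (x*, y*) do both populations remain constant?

x* ≈ 28.2, y* ≈ 32.4

Set dy/dt = 0 with y > 0: 0.00912x - 0.257 = 0, so x* = 0.257/0.00912 = 28.2.
Set dx/dt = 0 with x > 0: 0.803 - 0.0248y = 0, so y* = 0.803/0.0248 = 32.4.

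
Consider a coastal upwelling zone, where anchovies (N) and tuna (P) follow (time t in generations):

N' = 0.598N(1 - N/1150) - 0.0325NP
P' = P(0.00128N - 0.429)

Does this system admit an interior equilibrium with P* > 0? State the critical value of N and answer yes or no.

The predator equation gives dP/dt > 0 only when N > 0.429/0.00128 = 335.
Without the predator, N → K = 1150. Since 1150 > 335, the predator can invade and persist.

Threshold N = 335; K > 335, so yes, the predator persists.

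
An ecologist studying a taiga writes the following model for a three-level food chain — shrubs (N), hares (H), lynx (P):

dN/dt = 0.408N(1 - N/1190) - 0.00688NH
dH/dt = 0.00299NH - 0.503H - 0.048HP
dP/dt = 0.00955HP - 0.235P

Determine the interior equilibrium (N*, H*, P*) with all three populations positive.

N* ≈ 696, H* ≈ 24.6, P* ≈ 32.9

From dP/dt = 0: 0.00955H* = 0.235, so H* = 24.6.
From dN/dt = 0: 0.408(1 - N*/1190) = 0.00688·24.6, giving N* = 1190·(1 - 0.415) = 696.
From dH/dt = 0: 0.00299·696 - 0.503 = 0.048P*, so P* = 1.58/0.048 = 32.9.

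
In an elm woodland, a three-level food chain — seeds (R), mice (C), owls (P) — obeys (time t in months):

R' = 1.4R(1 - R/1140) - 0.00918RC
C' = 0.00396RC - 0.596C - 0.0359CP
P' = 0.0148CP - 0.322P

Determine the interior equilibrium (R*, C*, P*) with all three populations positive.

R* ≈ 977, C* ≈ 21.8, P* ≈ 91.2

From dP/dt = 0: 0.0148C* = 0.322, so C* = 21.8.
From dR/dt = 0: 1.4(1 - R*/1140) = 0.00918·21.8, giving R* = 1140·(1 - 0.143) = 977.
From dC/dt = 0: 0.00396·977 - 0.596 = 0.0359P*, so P* = 3.27/0.0359 = 91.2.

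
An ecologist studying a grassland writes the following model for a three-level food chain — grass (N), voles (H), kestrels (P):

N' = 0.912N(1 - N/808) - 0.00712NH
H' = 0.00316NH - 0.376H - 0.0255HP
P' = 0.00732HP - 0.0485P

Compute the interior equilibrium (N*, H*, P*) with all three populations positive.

N* ≈ 766, H* ≈ 6.63, P* ≈ 80.2

From dP/dt = 0: 0.00732H* = 0.0485, so H* = 6.63.
From dN/dt = 0: 0.912(1 - N*/808) = 0.00712·6.63, giving N* = 808·(1 - 0.0517) = 766.
From dH/dt = 0: 0.00316·766 - 0.376 = 0.0255P*, so P* = 2.05/0.0255 = 80.2.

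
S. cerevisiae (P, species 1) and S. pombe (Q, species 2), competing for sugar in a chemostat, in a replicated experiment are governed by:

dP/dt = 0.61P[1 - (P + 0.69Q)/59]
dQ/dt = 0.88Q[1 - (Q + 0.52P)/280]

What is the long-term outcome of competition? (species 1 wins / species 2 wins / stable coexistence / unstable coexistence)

Compare the nullcline intercepts: K1/α12 = 59/0.69 = 85.5 < K2 = 280; K2/α21 = 280/0.52 = 538 > K1 = 59.
Since the inequalities point opposite ways, species 2 can invade but species 1 cannot.

species 2 excludes species 1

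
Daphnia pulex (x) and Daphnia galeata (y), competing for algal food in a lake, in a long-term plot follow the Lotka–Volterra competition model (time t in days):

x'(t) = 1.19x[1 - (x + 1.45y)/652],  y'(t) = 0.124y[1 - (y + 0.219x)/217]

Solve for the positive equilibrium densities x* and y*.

Setting both brackets to zero gives the nullclines x + 1.45y = 652 and 0.219x + y = 217.
Substituting y = 217 - 0.219x into the first: x(1 - 1.45·0.219) = 652 - 1.45·217.
So x* = 337/0.682 = 494, and then y* = 217 - 0.219·494 = 109.

x* ≈ 494, y* ≈ 109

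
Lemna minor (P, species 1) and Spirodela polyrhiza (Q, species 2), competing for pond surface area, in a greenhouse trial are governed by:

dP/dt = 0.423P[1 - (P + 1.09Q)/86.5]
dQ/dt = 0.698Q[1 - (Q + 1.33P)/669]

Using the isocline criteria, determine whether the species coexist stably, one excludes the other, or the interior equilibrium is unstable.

Compare the nullcline intercepts: K1/α12 = 86.5/1.09 = 79.4 < K2 = 669; K2/α21 = 669/1.33 = 503 > K1 = 86.5.
Since the inequalities point opposite ways, species 2 can invade but species 1 cannot.

species 2 excludes species 1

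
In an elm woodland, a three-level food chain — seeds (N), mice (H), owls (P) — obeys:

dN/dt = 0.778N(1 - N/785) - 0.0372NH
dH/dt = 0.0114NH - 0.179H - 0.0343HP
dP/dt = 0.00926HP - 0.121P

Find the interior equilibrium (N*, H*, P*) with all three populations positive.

From dP/dt = 0: 0.00926H* = 0.121, so H* = 13.1.
From dN/dt = 0: 0.778(1 - N*/785) = 0.0372·13.1, giving N* = 785·(1 - 0.625) = 295.
From dH/dt = 0: 0.0114·295 - 0.179 = 0.0343P*, so P* = 3.18/0.0343 = 92.7.

N* ≈ 295, H* ≈ 13.1, P* ≈ 92.7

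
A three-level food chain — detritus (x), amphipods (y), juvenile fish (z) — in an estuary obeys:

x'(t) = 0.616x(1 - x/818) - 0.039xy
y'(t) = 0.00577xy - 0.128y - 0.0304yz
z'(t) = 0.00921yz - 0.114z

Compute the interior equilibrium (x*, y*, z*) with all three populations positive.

x* ≈ 177, y* ≈ 12.4, z* ≈ 29.4

From dz/dt = 0: 0.00921y* = 0.114, so y* = 12.4.
From dx/dt = 0: 0.616(1 - x*/818) = 0.039·12.4, giving x* = 818·(1 - 0.784) = 177.
From dy/dt = 0: 0.00577·177 - 0.128 = 0.0304z*, so z* = 0.893/0.0304 = 29.4.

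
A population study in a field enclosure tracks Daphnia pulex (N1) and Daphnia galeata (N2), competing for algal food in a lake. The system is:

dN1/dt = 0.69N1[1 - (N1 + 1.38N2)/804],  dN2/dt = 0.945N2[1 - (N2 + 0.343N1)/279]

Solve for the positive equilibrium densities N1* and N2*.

Setting both brackets to zero gives the nullclines N1 + 1.38N2 = 804 and 0.343N1 + N2 = 279.
Substituting N2 = 279 - 0.343N1 into the first: N1(1 - 1.38·0.343) = 804 - 1.38·279.
So N1* = 419/0.527 = 796, and then N2* = 279 - 0.343·796 = 6.13.

N1* ≈ 796, N2* ≈ 6.13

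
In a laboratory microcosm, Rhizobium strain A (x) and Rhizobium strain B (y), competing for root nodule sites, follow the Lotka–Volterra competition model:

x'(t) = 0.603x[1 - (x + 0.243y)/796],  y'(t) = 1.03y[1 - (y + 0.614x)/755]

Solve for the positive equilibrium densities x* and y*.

Setting both brackets to zero gives the nullclines x + 0.243y = 796 and 0.614x + y = 755.
Substituting y = 755 - 0.614x into the first: x(1 - 0.243·0.614) = 796 - 0.243·755.
So x* = 613/0.851 = 720, and then y* = 755 - 0.614·720 = 313.

x* ≈ 720, y* ≈ 313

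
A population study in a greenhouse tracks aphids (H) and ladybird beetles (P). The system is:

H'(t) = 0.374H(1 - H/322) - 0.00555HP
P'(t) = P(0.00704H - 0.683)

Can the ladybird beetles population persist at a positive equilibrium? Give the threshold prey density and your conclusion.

The predator equation gives dP/dt > 0 only when H > 0.683/0.00704 = 97.
Without the predator, H → K = 322. Since 322 > 97, the predator can invade and persist.

Threshold H = 97; K > 97, so yes, the predator persists.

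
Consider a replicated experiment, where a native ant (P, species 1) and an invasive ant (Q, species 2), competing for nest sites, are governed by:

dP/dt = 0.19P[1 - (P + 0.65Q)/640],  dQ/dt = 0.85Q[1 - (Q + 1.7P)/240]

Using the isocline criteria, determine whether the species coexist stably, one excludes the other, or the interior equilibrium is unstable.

Compare the nullcline intercepts: K1/α12 = 640/0.65 = 985 > K2 = 240; K2/α21 = 240/1.7 = 141 < K1 = 640.
Since the inequalities point opposite ways, species 1 can invade but species 2 cannot.

species 1 excludes species 2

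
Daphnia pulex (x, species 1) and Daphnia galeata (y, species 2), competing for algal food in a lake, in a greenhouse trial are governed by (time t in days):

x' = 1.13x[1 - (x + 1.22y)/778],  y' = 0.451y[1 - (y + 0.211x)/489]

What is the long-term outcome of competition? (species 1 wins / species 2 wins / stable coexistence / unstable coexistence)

stable coexistence

Compare the nullcline intercepts: K1/α12 = 778/1.22 = 638 > K2 = 489; K2/α21 = 489/0.211 = 2320 > K1 = 778.
Since both inequalities hold, each species can invade when rare, so the interior equilibrium is stable.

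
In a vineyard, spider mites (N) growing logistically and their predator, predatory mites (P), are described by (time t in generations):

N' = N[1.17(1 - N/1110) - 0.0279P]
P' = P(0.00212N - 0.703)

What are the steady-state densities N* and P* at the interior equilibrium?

From dP/dt = 0 with P > 0: 0.00212N* = 0.703, so N* = 332.
Substitute into dN/dt = 0: 1.17(1 - 332/1110) = 0.0279P*.
The bracket is 0.701, giving P* = 0.82/0.0279 = 29.4.

N* ≈ 332, P* ≈ 29.4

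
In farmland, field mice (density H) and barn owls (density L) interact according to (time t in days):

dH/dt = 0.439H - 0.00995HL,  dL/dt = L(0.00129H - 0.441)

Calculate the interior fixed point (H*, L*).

H* ≈ 342, L* ≈ 44.1

Set dL/dt = 0 with L > 0: 0.00129H - 0.441 = 0, so H* = 0.441/0.00129 = 342.
Set dH/dt = 0 with H > 0: 0.439 - 0.00995L = 0, so L* = 0.439/0.00995 = 44.1.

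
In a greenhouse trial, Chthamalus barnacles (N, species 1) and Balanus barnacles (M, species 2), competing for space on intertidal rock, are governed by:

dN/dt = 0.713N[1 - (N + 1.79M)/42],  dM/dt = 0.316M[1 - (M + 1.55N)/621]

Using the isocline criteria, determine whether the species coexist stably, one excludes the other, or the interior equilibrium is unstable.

species 2 excludes species 1

Compare the nullcline intercepts: K1/α12 = 42/1.79 = 23.5 < K2 = 621; K2/α21 = 621/1.55 = 401 > K1 = 42.
Since the inequalities point opposite ways, species 2 can invade but species 1 cannot.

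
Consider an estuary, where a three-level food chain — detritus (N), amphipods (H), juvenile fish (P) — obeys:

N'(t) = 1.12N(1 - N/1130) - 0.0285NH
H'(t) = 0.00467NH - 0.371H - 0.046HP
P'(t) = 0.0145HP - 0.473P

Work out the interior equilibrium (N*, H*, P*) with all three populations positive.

N* ≈ 192, H* ≈ 32.6, P* ≈ 11.4

From dP/dt = 0: 0.0145H* = 0.473, so H* = 32.6.
From dN/dt = 0: 1.12(1 - N*/1130) = 0.0285·32.6, giving N* = 1130·(1 - 0.83) = 192.
From dH/dt = 0: 0.00467·192 - 0.371 = 0.046P*, so P* = 0.526/0.046 = 11.4.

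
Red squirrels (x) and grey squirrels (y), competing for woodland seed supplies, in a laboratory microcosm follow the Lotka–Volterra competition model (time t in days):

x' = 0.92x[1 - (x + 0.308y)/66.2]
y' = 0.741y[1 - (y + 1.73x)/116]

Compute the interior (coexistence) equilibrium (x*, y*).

x* ≈ 65.2, y* ≈ 3.16

Setting both brackets to zero gives the nullclines x + 0.308y = 66.2 and 1.73x + y = 116.
Substituting y = 116 - 1.73x into the first: x(1 - 0.308·1.73) = 66.2 - 0.308·116.
So x* = 30.5/0.467 = 65.2, and then y* = 116 - 1.73·65.2 = 3.16.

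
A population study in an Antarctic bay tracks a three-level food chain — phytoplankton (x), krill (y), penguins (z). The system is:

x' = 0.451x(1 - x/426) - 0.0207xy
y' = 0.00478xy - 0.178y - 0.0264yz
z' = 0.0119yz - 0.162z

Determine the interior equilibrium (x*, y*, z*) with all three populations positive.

From dz/dt = 0: 0.0119y* = 0.162, so y* = 13.6.
From dx/dt = 0: 0.451(1 - x*/426) = 0.0207·13.6, giving x* = 426·(1 - 0.625) = 160.
From dy/dt = 0: 0.00478·160 - 0.178 = 0.0264z*, so z* = 0.586/0.0264 = 22.2.

x* ≈ 160, y* ≈ 13.6, z* ≈ 22.2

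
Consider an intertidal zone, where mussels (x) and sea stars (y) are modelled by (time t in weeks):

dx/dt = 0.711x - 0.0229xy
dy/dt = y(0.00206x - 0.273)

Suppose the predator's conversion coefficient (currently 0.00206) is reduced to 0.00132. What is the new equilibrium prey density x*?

At the interior fixed point, setting dy/dt = 0 with y > 0 fixes x* = (predator death rate)/(xy coefficient) — independent of the other coefficients.
With the change, x* = 0.273/0.00132 = 207; it rises from 133.

x* ≈ 207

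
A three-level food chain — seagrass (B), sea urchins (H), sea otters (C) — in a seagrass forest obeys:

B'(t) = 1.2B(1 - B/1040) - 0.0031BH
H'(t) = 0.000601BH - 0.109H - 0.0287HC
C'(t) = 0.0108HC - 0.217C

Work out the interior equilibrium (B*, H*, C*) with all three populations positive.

From dC/dt = 0: 0.0108H* = 0.217, so H* = 20.1.
From dB/dt = 0: 1.2(1 - B*/1040) = 0.0031·20.1, giving B* = 1040·(1 - 0.0519) = 986.
From dH/dt = 0: 0.000601·986 - 0.109 = 0.0287C*, so C* = 0.484/0.0287 = 16.9.

B* ≈ 986, H* ≈ 20.1, C* ≈ 16.9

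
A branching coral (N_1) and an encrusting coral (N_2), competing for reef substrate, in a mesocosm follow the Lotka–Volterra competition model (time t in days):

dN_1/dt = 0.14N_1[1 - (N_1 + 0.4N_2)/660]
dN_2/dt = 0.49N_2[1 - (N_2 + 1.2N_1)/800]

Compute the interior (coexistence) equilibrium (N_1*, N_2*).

Setting both brackets to zero gives the nullclines N_1 + 0.4N_2 = 660 and 1.2N_1 + N_2 = 800.
Substituting N_2 = 800 - 1.2N_1 into the first: N_1(1 - 0.4·1.2) = 660 - 0.4·800.
So N_1* = 340/0.52 = 654, and then N_2* = 800 - 1.2·654 = 15.4.

N_1* ≈ 654, N_2* ≈ 15.4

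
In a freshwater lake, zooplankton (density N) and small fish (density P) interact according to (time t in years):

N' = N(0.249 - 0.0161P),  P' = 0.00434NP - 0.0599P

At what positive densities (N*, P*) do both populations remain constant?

N* ≈ 13.8, P* ≈ 15.5

Set dP/dt = 0 with P > 0: 0.00434N - 0.0599 = 0, so N* = 0.0599/0.00434 = 13.8.
Set dN/dt = 0 with N > 0: 0.249 - 0.0161P = 0, so P* = 0.249/0.0161 = 15.5.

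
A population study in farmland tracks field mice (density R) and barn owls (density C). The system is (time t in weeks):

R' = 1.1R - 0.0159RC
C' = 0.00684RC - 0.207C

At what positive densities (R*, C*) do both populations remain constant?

R* ≈ 30.3, C* ≈ 69.2

Set dC/dt = 0 with C > 0: 0.00684R - 0.207 = 0, so R* = 0.207/0.00684 = 30.3.
Set dR/dt = 0 with R > 0: 1.1 - 0.0159C = 0, so C* = 1.1/0.0159 = 69.2.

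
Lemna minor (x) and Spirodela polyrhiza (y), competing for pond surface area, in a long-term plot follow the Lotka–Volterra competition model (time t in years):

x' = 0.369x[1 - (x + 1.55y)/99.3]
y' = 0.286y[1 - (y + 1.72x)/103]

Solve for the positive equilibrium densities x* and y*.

x* ≈ 36.2, y* ≈ 40.7

Setting both brackets to zero gives the nullclines x + 1.55y = 99.3 and 1.72x + y = 103.
Substituting y = 103 - 1.72x into the first: x(1 - 1.55·1.72) = 99.3 - 1.55·103.
So x* = -60.4/-1.67 = 36.2, and then y* = 103 - 1.72·36.2 = 40.7.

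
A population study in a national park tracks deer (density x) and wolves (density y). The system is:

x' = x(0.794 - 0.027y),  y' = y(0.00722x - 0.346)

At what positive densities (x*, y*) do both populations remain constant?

x* ≈ 47.9, y* ≈ 29.4

Set dy/dt = 0 with y > 0: 0.00722x - 0.346 = 0, so x* = 0.346/0.00722 = 47.9.
Set dx/dt = 0 with x > 0: 0.794 - 0.027y = 0, so y* = 0.794/0.027 = 29.4.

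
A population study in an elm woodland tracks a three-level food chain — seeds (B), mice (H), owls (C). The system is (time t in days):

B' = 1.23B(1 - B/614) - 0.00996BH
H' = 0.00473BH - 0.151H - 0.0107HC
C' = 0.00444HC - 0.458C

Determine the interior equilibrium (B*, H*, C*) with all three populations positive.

B* ≈ 101, H* ≈ 103, C* ≈ 30.6

From dC/dt = 0: 0.00444H* = 0.458, so H* = 103.
From dB/dt = 0: 1.23(1 - B*/614) = 0.00996·103, giving B* = 614·(1 - 0.835) = 101.
From dH/dt = 0: 0.00473·101 - 0.151 = 0.0107C*, so C* = 0.327/0.0107 = 30.6.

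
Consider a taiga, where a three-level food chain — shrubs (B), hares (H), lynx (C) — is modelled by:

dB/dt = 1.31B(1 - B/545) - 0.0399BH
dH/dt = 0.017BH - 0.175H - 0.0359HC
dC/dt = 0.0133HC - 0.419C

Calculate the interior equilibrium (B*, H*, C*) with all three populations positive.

B* ≈ 22, H* ≈ 31.5, C* ≈ 5.57

From dC/dt = 0: 0.0133H* = 0.419, so H* = 31.5.
From dB/dt = 0: 1.31(1 - B*/545) = 0.0399·31.5, giving B* = 545·(1 - 0.96) = 22.
From dH/dt = 0: 0.017·22 - 0.175 = 0.0359C*, so C* = 0.2/0.0359 = 5.57.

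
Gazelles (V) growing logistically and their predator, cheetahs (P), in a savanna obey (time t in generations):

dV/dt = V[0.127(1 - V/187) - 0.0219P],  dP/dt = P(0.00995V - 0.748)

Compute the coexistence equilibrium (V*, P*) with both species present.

From dP/dt = 0 with P > 0: 0.00995V* = 0.748, so V* = 75.2.
Substitute into dV/dt = 0: 0.127(1 - 75.2/187) = 0.0219P*.
The bracket is 0.598, giving P* = 0.0759/0.0219 = 3.47.

V* ≈ 75.2, P* ≈ 3.47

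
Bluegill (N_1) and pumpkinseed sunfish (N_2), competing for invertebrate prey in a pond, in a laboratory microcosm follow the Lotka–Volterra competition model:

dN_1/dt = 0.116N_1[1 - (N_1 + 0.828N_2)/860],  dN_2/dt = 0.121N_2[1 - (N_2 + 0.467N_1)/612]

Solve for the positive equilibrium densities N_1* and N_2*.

Setting both brackets to zero gives the nullclines N_1 + 0.828N_2 = 860 and 0.467N_1 + N_2 = 612.
Substituting N_2 = 612 - 0.467N_1 into the first: N_1(1 - 0.828·0.467) = 860 - 0.828·612.
So N_1* = 353/0.613 = 576, and then N_2* = 612 - 0.467·576 = 343.

N_1* ≈ 576, N_2* ≈ 343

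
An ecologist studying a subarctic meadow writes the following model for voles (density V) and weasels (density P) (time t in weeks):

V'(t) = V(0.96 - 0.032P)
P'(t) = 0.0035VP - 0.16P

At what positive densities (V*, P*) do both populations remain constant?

Set dP/dt = 0 with P > 0: 0.0035V - 0.16 = 0, so V* = 0.16/0.0035 = 45.7.
Set dV/dt = 0 with V > 0: 0.96 - 0.032P = 0, so P* = 0.96/0.032 = 30.

V* ≈ 45.7, P* ≈ 30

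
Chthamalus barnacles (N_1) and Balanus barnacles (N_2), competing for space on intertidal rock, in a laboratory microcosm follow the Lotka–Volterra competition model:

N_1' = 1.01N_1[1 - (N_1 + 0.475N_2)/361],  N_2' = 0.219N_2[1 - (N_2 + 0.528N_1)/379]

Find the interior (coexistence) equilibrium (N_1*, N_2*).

N_1* ≈ 242, N_2* ≈ 251

Setting both brackets to zero gives the nullclines N_1 + 0.475N_2 = 361 and 0.528N_1 + N_2 = 379.
Substituting N_2 = 379 - 0.528N_1 into the first: N_1(1 - 0.475·0.528) = 361 - 0.475·379.
So N_1* = 181/0.749 = 242, and then N_2* = 379 - 0.528·242 = 251.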